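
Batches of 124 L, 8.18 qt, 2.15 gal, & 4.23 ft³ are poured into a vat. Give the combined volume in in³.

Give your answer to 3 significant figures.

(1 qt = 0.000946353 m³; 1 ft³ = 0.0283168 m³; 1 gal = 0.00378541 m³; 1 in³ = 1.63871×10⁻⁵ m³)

1.58×10⁴ in³

124 L × 0.001 → 0.124 m³
8.18 qt × 0.000946353 → 0.00774117 m³
2.15 gal × 0.00378541 → 0.00813863 m³
4.23 ft³ × 0.0283168 → 0.11978 m³
Total: 0.124 + 0.00774117 + 0.00813863 + 0.11978 = 0.25966 m³
In in³: 0.25966 / 1.63871×10⁻⁵ = 15845.4 in³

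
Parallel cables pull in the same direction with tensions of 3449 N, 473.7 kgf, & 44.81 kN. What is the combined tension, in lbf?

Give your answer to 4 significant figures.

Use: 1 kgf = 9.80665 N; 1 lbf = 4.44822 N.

3449 N (already N)
473.7 kgf × 9.80665 = 4645.41 N
44.81 kN × 1000 = 44810 N
Total: 3449 + 4645.41 + 44810 = 52904.4 N
In lbf: 52904.4 / 4.44822 = 11893.4 lbf

1.189×10⁴ lbf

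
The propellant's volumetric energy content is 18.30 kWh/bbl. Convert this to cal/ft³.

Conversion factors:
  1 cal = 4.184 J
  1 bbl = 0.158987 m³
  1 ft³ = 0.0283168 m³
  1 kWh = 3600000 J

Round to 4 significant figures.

18.30 kWh/bbl × 3600000 J/kWh ÷ 0.158987 m³/bbl = 4.14374×10⁸ J/m³
4.14374×10⁸ J/m³ ÷ 4.184 J/cal × 0.0283168 m³/ft³ = 2.80443×10⁶ cal/ft³

2.804×10⁶ cal/ft³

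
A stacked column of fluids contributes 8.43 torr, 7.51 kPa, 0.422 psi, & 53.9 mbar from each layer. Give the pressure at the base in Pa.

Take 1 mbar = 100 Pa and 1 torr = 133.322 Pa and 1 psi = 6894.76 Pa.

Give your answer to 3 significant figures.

1.69×10⁴ Pa

8.43 torr × 133.322 → 1123.9 Pa
7.51 kPa × 1000 → 7510 Pa
0.422 psi × 6894.76 → 2909.59 Pa
53.9 mbar × 100 → 5390 Pa
Combined: 1123.9 + 7510 + 2909.59 + 5390 = 16933.5 Pa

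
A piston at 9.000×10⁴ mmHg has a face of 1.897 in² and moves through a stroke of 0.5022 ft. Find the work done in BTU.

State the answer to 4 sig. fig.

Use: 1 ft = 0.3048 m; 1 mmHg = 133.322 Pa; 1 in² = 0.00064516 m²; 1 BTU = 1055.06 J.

2.131 BTU

9.000×10⁴ mmHg → 1.1999×10⁷ Pa
1.897 in² → 0.00122387 m²
F = P × A = 1.1999×10⁷ × 0.00122387 = 14685.2 N
0.5022 ft → 0.153071 m
W = F × d = 14685.2 × 0.153071 = 2247.88 J
In BTU: 2247.88 / 1055.06 = 2.13057 BTU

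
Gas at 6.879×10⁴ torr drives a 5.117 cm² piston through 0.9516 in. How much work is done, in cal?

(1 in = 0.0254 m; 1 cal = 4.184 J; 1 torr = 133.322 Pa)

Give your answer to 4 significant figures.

27.11 cal

6.879×10⁴ torr → 9.17122×10⁶ Pa
5.117 cm² → 5.117×10⁻⁴ m²
F = P × A = 9.17122×10⁶ × 5.117×10⁻⁴ = 4692.91 N
0.9516 in → 0.0241706 m
W = F × d = 4692.91 × 0.0241706 = 113.43 J
In cal: 113.43 / 4.184 = 27.1104 cal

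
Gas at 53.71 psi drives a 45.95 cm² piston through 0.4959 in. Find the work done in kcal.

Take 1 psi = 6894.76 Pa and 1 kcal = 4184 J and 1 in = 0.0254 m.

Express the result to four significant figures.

0.005123 kcal

53.71 psi → 370318 Pa
45.95 cm² → 0.004595 m²
F = P × A = 370318 × 0.004595 = 1701.61 N
0.4959 in → 0.0125959 m
W = F × d = 1701.61 × 0.0125959 = 21.4333 J
In kcal: 21.4333 / 4184 = 0.00512268 kcal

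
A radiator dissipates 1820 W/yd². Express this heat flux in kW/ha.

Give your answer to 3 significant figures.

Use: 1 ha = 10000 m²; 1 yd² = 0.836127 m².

1820 W/yd² ÷ 0.836127 m²/yd² = 2176.7 W/m²
2176.7 W/m² ÷ 1000 W/kW × 10000 m²/ha = 21767 kW/ha

2.18×10⁴ kW/ha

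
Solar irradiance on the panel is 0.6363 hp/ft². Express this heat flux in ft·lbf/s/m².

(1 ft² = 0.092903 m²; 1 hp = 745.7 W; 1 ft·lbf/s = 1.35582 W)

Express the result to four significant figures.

0.6363 hp/ft² × 745.7 W/hp ÷ 0.092903 m²/ft² = 5107.36 W/m²
5107.36 W/m² ÷ 1.35582 W/ft·lbf/s = 3766.99 ft·lbf/s/m²

3767 ft·lbf/s/m²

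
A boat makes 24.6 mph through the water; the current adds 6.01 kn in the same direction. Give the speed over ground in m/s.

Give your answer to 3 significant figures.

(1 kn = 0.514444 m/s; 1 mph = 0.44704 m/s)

14.1 m/s

24.6 mph × 0.44704 = 10.9972 m/s
6.01 kn × 0.514444 = 3.09181 m/s
Sum: 10.9972 + 3.09181 = 14.089 m/s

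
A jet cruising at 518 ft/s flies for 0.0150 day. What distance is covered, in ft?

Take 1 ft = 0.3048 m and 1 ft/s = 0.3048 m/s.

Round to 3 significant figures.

518 ft/s × 0.3048 = 157.886 m/s
0.0150 day × 86400 = 1296 s
d = v × t = 157.886 m/s × 1296 s = 204620 m
204620 m ÷ (0.3048 m/ft) = 671325 ft

6.71×10⁵ ft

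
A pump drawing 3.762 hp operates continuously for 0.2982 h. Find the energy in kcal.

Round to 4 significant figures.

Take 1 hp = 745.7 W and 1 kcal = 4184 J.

719.8 kcal

3.762 hp × 745.7 → 2805.32 W
0.2982 h × 3600 → 1073.52 s
E = P × t = 2805.32 W × 1073.52 s = 3.01157×10⁶ J
3.01157×10⁶ J ÷ (4184 J/kcal) = 719.783 kcal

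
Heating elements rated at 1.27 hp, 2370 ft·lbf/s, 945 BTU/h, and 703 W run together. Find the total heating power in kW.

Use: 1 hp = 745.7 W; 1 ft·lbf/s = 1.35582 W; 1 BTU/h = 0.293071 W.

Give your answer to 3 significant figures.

1.27 hp × 745.7 = 947.039 W
2370 ft·lbf/s × 1.35582 = 3213.29 W
945 BTU/h × 0.293071 = 276.952 W
703 W (already W)
Sum: 947.039 + 3213.29 + 276.952 + 703 = 5140.28 W
In kW: 5140.28 / 1000 = 5.14028 kW

5.14 kW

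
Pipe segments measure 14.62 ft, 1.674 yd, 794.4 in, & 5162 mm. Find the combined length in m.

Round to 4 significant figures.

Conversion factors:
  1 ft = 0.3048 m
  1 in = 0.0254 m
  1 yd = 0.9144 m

14.62 ft × 0.3048 = 4.45618 m
1.674 yd × 0.9144 = 1.53071 m
794.4 in × 0.0254 = 20.1778 m
5162 mm × 0.001 = 5.162 m
Combined: 4.45618 + 1.53071 + 20.1778 + 5.162 = 31.3267 m

31.33 m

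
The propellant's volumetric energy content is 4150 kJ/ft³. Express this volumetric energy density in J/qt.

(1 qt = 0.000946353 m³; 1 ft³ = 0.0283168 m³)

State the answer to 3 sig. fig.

1.39×10⁵ J/qt

4150 kJ/ft³ × 1000 J/kJ ÷ 0.0283168 m³/ft³ = 1.46556×10⁸ J/m³
1.46556×10⁸ J/m³ × 0.000946353 m³/qt = 138694 J/qt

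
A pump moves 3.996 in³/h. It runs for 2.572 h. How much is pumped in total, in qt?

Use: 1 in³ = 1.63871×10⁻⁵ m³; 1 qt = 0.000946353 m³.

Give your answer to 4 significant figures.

0.1780 qt

3.996 in³/h → 1.81897×10⁻⁸ m³/s
2.572 h → 9259.2 s
V = Q × t = 1.81897×10⁻⁸ × 9259.2 = 1.68422×10⁻⁴ m³
In qt: 1.68422×10⁻⁴ / 0.000946353 = 0.17797 qt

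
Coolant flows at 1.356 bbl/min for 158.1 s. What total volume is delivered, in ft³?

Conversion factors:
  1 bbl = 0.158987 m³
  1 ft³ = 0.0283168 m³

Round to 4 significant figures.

1.356 bbl/min → 0.00359311 m³/s
V = Q × t = 0.00359311 × 158.1 = 0.568071 m³
In ft³: 0.568071 / 0.0283168 = 20.0613 ft³

20.06 ft³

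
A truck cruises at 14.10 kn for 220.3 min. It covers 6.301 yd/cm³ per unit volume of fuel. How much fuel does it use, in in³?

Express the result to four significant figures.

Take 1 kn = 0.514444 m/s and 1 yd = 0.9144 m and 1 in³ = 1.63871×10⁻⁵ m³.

14.10 kn → 7.25366 m/s
220.3 min → 13218 s
d = v × t = 7.25366 × 13218 = 95878.9 m
6.301 yd/cm³ → 5.76163×10⁶ m/m³
V = d / (distance per unit fuel) = 95878.9 / 5.76163×10⁶ = 0.0166409 m³
In in³: 0.0166409 / 1.63871×10⁻⁵ = 1015.49 in³

1015 in³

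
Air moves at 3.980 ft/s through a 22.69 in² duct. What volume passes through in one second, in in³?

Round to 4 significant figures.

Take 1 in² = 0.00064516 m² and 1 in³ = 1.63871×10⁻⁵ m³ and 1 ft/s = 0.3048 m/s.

3.980 ft/s × 0.3048 = 1.2131 m/s
22.69 in² × 0.00064516 = 0.0146387 m²
V = v × A × t = 1.2131 m/s × 0.0146387 m² × 1 s = 0.0177582 m³
0.0177582 m³ ÷ (1.63871×10⁻⁵ m³/in³) = 1083.67 in³

1084 in³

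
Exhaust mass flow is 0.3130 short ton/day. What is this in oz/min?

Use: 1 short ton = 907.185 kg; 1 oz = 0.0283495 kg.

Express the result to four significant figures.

0.3130 short ton/day × 907.185 kg/short ton ÷ 86400 s/day = 0.00328645 kg/s
0.00328645 kg/s ÷ 0.0283495 kg/oz × 60 s/min = 6.95557 oz/min

6.956 oz/min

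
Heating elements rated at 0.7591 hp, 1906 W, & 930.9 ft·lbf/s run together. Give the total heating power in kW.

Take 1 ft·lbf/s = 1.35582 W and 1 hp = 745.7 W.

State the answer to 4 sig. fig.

0.7591 hp × 745.7 → 566.061 W
1906 W (already W)
930.9 ft·lbf/s × 1.35582 → 1262.13 W
Total: 566.061 + 1906 + 1262.13 = 3734.19 W
In kW: 3734.19 / 1000 = 3.73419 kW

3.734 kW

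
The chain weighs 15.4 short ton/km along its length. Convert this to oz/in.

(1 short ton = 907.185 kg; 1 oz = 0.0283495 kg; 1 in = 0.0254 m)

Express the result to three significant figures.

15.4 short ton/km × 907.185 kg/short ton ÷ 1000 m/km = 13.9706 kg/m
13.9706 kg/m ÷ 0.0283495 kg/oz × 0.0254 m/in = 12.5171 oz/in

12.5 oz/in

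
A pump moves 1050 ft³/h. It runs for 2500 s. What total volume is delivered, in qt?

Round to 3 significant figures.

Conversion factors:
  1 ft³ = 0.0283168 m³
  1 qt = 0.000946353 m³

1050 ft³/h → 0.00825907 m³/s
V = Q × t = 0.00825907 × 2500 = 20.6477 m³
In qt: 20.6477 / 0.000946353 = 21818.2 qt

2.18×10⁴ qt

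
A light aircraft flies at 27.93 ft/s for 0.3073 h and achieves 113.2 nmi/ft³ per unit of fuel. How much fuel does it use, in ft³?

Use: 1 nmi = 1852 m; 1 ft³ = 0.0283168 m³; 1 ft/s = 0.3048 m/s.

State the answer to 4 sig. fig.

27.93 ft/s → 8.51306 m/s
0.3073 h → 1106.28 s
d = v × t = 8.51306 × 1106.28 = 9417.83 m
113.2 nmi/ft³ → 7.4036×10⁶ m/m³
V = d / (distance per unit fuel) = 9417.83 / 7.4036×10⁶ = 0.00127206 m³
In ft³: 0.00127206 / 0.0283168 = 0.0449224 ft³

0.04492 ft³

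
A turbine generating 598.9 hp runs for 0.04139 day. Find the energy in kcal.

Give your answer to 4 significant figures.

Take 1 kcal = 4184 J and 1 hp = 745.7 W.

598.9 hp × 745.7 = 446600 W
0.04139 day × 86400 = 3576.1 s
E = P × t = 446600 W × 3576.1 s = 1.59709×10⁹ J
1.59709×10⁹ J ÷ (4184 J/kcal) = 381714 kcal

3.817×10⁵ kcal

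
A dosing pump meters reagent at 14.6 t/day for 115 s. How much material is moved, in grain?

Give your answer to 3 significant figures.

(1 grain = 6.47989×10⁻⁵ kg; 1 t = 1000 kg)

14.6 t/day → 0.168981 kg/s
m = ṁ × t = 0.168981 × 115 = 19.4328 kg
In grain: 19.4328 / 6.47989×10⁻⁵ = 299894 grain

3.00×10⁵ grain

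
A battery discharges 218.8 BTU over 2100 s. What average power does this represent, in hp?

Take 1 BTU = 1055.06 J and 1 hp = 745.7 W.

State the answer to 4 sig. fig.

0.1474 hp

218.8 BTU × 1055.06 → 230847 J
P = E / t = 230847 J / 2100 s = 109.927 W
109.927 W ÷ (745.7 W/hp) = 0.147415 hp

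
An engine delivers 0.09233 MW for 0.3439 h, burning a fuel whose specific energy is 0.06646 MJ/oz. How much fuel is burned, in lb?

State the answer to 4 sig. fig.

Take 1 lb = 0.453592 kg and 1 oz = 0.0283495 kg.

0.09233 MW → 92330 W
0.3439 h → 1238.04 s
E = P × t = 92330 × 1238.04 = 1.14308×10⁸ J
0.06646 MJ/oz → 2.34431×10⁶ J/kg
m = E / e_s = 1.14308×10⁸ / 2.34431×10⁶ = 48.7598 kg
In lb: 48.7598 / 0.453592 = 107.497 lb

107.5 lb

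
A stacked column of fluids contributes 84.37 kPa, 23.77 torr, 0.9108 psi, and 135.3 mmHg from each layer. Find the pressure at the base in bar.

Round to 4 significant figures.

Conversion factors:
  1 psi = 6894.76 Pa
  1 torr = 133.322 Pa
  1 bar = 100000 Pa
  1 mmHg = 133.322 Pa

1.119 bar

84.37 kPa × 1000 = 84370 Pa
23.77 torr × 133.322 = 3169.06 Pa
0.9108 psi × 6894.76 = 6279.75 Pa
135.3 mmHg × 133.322 = 18038.5 Pa
Combined: 84370 + 3169.06 + 6279.75 + 18038.5 = 111857 Pa
In bar: 111857 / 100000 = 1.11857 bar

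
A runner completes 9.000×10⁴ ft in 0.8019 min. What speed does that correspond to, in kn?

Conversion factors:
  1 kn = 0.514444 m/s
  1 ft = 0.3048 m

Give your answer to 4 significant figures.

9.000×10⁴ ft × 0.3048 = 27432 m
0.8019 min × 60 = 48.114 s
v = d / t = 27432 m / 48.114 s = 570.146 m/s
570.146 m/s ÷ (0.514444 m/s/kn) = 1108.28 kn

1108 kn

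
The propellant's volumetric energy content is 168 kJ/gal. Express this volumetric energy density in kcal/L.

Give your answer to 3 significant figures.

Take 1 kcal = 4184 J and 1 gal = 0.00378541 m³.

10.6 kcal/L

168 kJ/gal × 1000 J/kJ ÷ 0.00378541 m³/gal = 4.43809×10⁷ J/m³
4.43809×10⁷ J/m³ ÷ 4184 J/kcal × 0.001 m³/L = 10.6073 kcal/L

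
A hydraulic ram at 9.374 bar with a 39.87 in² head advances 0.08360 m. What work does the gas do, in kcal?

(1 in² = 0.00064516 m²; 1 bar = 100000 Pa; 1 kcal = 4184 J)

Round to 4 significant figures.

9.374 bar → 937400 Pa
39.87 in² → 0.0257225 m²
F = P × A = 937400 × 0.0257225 = 24112.3 N
W = F × d = 24112.3 × 0.0836 = 2015.79 J
In kcal: 2015.79 / 4184 = 0.481785 kcal

0.4818 kcal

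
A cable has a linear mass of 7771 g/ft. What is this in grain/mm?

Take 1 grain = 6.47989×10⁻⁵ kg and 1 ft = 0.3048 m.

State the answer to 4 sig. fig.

7771 g/ft × 0.001 kg/g ÷ 0.3048 m/ft = 25.4954 kg/m
25.4954 kg/m ÷ 6.47989×10⁻⁵ kg/grain × 0.001 m/mm = 393.454 grain/mm

393.5 grain/mm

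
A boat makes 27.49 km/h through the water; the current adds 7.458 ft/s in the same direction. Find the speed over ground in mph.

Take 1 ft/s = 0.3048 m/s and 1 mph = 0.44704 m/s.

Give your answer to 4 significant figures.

22.17 mph

27.49 km/h × (1/3.6) = 7.63611 m/s
7.458 ft/s × 0.3048 = 2.2732 m/s
Combined: 7.63611 + 2.2732 = 9.90931 m/s
In mph: 9.90931 / 0.44704 = 22.1665 mph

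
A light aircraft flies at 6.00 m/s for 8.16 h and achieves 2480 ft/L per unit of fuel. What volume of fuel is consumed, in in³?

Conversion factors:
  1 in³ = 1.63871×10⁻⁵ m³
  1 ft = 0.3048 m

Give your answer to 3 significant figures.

8.16 h → 29376 s
d = v × t = 6 × 29376 = 176256 m
2480 ft/L → 755904 m/m³
V = d / (distance per unit fuel) = 176256 / 755904 = 0.233172 m³
In in³: 0.233172 / 1.63871×10⁻⁵ = 14229 in³

1.42×10⁴ in³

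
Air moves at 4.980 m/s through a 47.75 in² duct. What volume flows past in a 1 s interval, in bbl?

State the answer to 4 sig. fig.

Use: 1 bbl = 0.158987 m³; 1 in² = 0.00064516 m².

47.75 in² × 0.00064516 = 0.0308064 m²
V = v × A × t = 4.98 m/s × 0.0308064 m² × 1 s = 0.153416 m³
0.153416 m³ ÷ (0.158987 m³/bbl) = 0.964959 bbl

0.9650 bbl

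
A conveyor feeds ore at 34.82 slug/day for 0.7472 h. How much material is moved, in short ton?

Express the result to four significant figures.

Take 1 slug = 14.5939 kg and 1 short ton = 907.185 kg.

0.01744 short ton

34.82 slug/day → 0.00588148 kg/s
0.7472 h → 2689.92 s
m = ṁ × t = 0.00588148 × 2689.92 = 15.8207 kg
In short ton: 15.8207 / 907.185 = 0.0174393 short ton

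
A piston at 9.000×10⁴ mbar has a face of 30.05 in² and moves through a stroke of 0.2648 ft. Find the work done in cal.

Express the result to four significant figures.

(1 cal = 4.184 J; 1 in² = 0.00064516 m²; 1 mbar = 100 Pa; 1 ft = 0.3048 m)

9.000×10⁴ mbar → 9×10⁶ Pa
30.05 in² → 0.0193871 m²
F = P × A = 9×10⁶ × 0.0193871 = 174484 N
0.2648 ft → 0.080711 m
W = F × d = 174484 × 0.080711 = 14082.8 J
In cal: 14082.8 / 4.184 = 3365.87 cal

3366 cal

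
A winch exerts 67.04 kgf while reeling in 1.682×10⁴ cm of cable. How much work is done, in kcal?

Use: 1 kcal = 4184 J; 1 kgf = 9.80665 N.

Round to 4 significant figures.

67.04 kgf × 9.80665 = 657.438 N
1.682×10⁴ cm × 0.01 = 168.2 m
W = F × d = 657.438 N × 168.2 m = 110581 J
110581 J ÷ (4184 J/kcal) = 26.4295 kcal

26.43 kcal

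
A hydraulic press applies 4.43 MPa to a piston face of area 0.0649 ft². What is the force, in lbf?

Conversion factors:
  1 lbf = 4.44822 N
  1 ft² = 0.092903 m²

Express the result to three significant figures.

6000 lbf

4.43 MPa × 1000000 = 4.43×10⁶ Pa
0.0649 ft² × 0.092903 = 0.0060294 m²
F = P × A = 4.43×10⁶ Pa × 0.0060294 m² = 26710.2 N
26710.2 N ÷ (4.44822 N/lbf) = 6004.69 lbf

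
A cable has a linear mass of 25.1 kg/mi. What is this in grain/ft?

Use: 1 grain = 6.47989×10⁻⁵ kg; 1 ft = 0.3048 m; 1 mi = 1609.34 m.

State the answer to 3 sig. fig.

25.1 kg/mi ÷ 1609.34 m/mi = 0.0155965 kg/m
0.0155965 kg/m ÷ 6.47989×10⁻⁵ kg/grain × 0.3048 m/ft = 73.3626 grain/ft

73.4 grain/ft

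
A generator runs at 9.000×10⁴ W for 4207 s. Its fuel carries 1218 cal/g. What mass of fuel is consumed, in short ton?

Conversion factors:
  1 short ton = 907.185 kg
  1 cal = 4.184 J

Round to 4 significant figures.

E = P × t = 90000 × 4207 = 3.7863×10⁸ J
1218 cal/g → 5.09611×10⁶ J/kg
m = E / e_s = 3.7863×10⁸ / 5.09611×10⁶ = 74.2978 kg
In short ton: 74.2978 / 907.185 = 0.0818993 short ton

0.08190 short ton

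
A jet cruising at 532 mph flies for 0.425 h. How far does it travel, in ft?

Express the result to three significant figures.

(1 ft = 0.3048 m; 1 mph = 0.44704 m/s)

532 mph × 0.44704 = 237.825 m/s
0.425 h × 3600 = 1530 s
d = v × t = 237.825 m/s × 1530 s = 363872 m
363872 m ÷ (0.3048 m/ft) = 1.19381×10⁶ ft

1.19×10⁶ ft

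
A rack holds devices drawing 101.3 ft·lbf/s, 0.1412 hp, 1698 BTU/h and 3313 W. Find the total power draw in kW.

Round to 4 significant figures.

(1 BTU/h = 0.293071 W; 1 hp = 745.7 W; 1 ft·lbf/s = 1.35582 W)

101.3 ft·lbf/s × 1.35582 → 137.345 W
0.1412 hp × 745.7 → 105.293 W
1698 BTU/h × 0.293071 → 497.635 W
3313 W (already W)
Total: 137.345 + 105.293 + 497.635 + 3313 = 4053.27 W
In kW: 4053.27 / 1000 = 4.05327 kW

4.053 kW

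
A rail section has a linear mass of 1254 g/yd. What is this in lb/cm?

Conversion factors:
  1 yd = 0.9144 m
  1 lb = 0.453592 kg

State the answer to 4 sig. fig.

0.03023 lb/cm

1254 g/yd × 0.001 kg/g ÷ 0.9144 m/yd = 1.37139 kg/m
1.37139 kg/m ÷ 0.453592 kg/lb × 0.01 m/cm = 0.030234 lb/cm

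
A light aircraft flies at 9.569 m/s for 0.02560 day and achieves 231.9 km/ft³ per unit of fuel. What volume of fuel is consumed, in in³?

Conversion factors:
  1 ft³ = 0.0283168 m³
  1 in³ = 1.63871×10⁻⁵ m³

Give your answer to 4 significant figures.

0.02560 day → 2211.84 s
d = v × t = 9.569 × 2211.84 = 21165.1 m
231.9 km/ft³ → 8.18948×10⁶ m/m³
V = d / (distance per unit fuel) = 21165.1 / 8.18948×10⁶ = 0.00258443 m³
In in³: 0.00258443 / 1.63871×10⁻⁵ = 157.711 in³

157.7 in³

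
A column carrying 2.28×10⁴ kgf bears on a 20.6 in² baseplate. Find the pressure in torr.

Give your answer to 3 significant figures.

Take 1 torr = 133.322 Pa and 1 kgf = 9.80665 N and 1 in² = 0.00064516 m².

2.28×10⁴ kgf × 9.80665 → 223592 N
20.6 in² × 0.00064516 → 0.0132903 m²
P = F / A = 223592 N / 0.0132903 m² = 1.68237×10⁷ Pa
1.68237×10⁷ Pa ÷ (133.322 Pa/torr) = 126188 torr

1.26×10⁵ torr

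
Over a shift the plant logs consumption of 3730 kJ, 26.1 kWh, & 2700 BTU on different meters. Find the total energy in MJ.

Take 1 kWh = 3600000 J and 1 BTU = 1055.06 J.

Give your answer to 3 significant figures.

101 MJ

3730 kJ × 1000 → 3.73×10⁶ J
26.1 kWh × 3600000 → 9.396×10⁷ J
2700 BTU × 1055.06 → 2.84866×10⁶ J
Sum: 3.73×10⁶ + 9.396×10⁷ + 2.84866×10⁶ = 1.00539×10⁸ J
In MJ: 1.00539×10⁸ / 1000000 = 100.539 MJ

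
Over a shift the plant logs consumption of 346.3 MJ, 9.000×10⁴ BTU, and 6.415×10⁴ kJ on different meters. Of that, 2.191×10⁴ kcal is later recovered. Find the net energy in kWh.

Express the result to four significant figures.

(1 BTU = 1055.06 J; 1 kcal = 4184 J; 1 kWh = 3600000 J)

346.3 MJ × 1000000 = 3.463×10⁸ J
9.000×10⁴ BTU × 1055.06 = 9.49554×10⁷ J
6.415×10⁴ kJ × 1000 = 6.415×10⁷ J
2.191×10⁴ kcal × 4184 = 9.16714×10⁷ J
Sum: 3.463×10⁸ + 9.49554×10⁷ + 6.415×10⁷ − 9.16714×10⁷ = 4.13734×10⁸ J
In kWh: 4.13734×10⁸ / 3600000 = 114.926 kWh

114.9 kWh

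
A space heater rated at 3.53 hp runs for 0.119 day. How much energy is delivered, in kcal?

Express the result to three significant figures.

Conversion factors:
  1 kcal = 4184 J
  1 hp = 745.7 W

3.53 hp × 745.7 → 2632.32 W
0.119 day × 86400 → 10281.6 s
E = P × t = 2632.32 W × 10281.6 s = 2.70645×10⁷ J
2.70645×10⁷ J ÷ (4184 J/kcal) = 6468.57 kcal

6470 kcal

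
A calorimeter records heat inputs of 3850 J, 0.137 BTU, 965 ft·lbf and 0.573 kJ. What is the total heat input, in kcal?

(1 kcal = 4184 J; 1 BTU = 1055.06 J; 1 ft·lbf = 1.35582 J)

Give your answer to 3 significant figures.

1.40 kcal

3850 J (already J)
0.137 BTU × 1055.06 = 144.543 J
965 ft·lbf × 1.35582 = 1308.37 J
0.573 kJ × 1000 = 573 J
Sum: 3850 + 144.543 + 1308.37 + 573 = 5875.91 J
In kcal: 5875.91 / 4184 = 1.40438 kcal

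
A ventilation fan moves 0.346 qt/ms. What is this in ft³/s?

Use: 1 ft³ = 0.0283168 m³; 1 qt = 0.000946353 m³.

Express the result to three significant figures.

0.346 qt/ms × 0.000946353 m³/qt ÷ 0.001 s/ms = 0.327438 m³/s
0.327438 m³/s ÷ 0.0283168 m³/ft³ = 11.5634 ft³/s

11.6 ft³/s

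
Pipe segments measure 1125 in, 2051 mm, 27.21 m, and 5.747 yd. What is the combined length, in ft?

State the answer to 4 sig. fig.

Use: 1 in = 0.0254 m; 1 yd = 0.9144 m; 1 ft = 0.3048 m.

1125 in × 0.0254 = 28.575 m
2051 mm × 0.001 = 2.051 m
27.21 m (already m)
5.747 yd × 0.9144 = 5.25506 m
Total: 28.575 + 2.051 + 27.21 + 5.25506 = 63.0911 m
In ft: 63.0911 / 0.3048 = 206.992 ft

207.0 ft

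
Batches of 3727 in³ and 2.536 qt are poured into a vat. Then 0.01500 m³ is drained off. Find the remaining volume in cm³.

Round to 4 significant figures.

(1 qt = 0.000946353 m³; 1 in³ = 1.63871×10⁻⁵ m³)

3727 in³ × 1.63871×10⁻⁵ = 0.0610747 m³
2.536 qt × 0.000946353 = 0.00239995 m³
0.01500 m³ (already m³)
Result: 0.0610747 + 0.00239995 − 0.015 = 0.0484746 m³
In cm³: 0.0484746 / 10⁻⁶ = 48474.6 cm³

4.847×10⁴ cm³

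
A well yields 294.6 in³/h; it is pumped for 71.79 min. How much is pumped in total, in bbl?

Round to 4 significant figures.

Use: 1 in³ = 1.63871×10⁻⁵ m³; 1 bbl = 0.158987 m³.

294.6 in³/h → 1.34101×10⁻⁶ m³/s
71.79 min → 4307.4 s
V = Q × t = 1.34101×10⁻⁶ × 4307.4 = 0.00577627 m³
In bbl: 0.00577627 / 0.158987 = 0.0363317 bbl

0.03633 bbl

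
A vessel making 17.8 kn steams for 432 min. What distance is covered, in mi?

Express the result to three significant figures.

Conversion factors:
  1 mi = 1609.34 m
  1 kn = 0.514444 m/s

17.8 kn × 0.514444 → 9.1571 m/s
432 min × 60 → 25920 s
d = v × t = 9.1571 m/s × 25920 s = 237352 m
237352 m ÷ (1609.34 m/mi) = 147.484 mi

147 mi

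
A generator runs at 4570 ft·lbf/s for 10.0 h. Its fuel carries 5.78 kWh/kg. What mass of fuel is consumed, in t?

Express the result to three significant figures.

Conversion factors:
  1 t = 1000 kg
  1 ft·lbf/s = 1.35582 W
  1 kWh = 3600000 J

4570 ft·lbf/s → 6196.1 W
10.0 h → 36000 s
E = P × t = 6196.1 × 36000 = 2.2306×10⁸ J
5.78 kWh/kg → 2.0808×10⁷ J/kg
m = E / e_s = 2.2306×10⁸ / 2.0808×10⁷ = 10.7199 kg
In t: 10.7199 / 1000 = 0.0107199 t

0.0107 t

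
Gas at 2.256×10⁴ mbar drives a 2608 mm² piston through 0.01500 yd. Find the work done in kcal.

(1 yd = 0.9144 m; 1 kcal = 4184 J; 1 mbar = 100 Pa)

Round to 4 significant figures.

2.256×10⁴ mbar → 2.256×10⁶ Pa
2608 mm² → 0.002608 m²
F = P × A = 2.256×10⁶ × 0.002608 = 5883.65 N
0.01500 yd → 0.013716 m
W = F × d = 5883.65 × 0.013716 = 80.7001 J
In kcal: 80.7001 / 4184 = 0.0192878 kcal

0.01929 kcal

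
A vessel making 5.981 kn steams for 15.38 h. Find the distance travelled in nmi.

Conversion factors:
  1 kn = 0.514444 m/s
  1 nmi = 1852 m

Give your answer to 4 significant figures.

91.99 nmi

5.981 kn × 0.514444 = 3.07689 m/s
15.38 h × 3600 = 55368 s
d = v × t = 3.07689 m/s × 55368 s = 170361 m
170361 m ÷ (1852 m/nmi) = 91.9876 nmi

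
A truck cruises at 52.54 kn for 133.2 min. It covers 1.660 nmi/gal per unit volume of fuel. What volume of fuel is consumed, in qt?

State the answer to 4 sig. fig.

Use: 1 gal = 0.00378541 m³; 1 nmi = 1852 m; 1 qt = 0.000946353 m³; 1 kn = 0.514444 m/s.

52.54 kn → 27.0289 m/s
133.2 min → 7992 s
d = v × t = 27.0289 × 7992 = 216015 m
1.660 nmi/gal → 812150 m/m³
V = d / (distance per unit fuel) = 216015 / 812150 = 0.265979 m³
In qt: 0.265979 / 0.000946353 = 281.057 qt

281.1 qt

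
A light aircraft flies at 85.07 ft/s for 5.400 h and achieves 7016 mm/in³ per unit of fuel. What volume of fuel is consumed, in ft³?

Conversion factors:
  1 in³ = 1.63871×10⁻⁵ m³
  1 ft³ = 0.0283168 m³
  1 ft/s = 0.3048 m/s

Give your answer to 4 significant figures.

41.58 ft³

85.07 ft/s → 25.9293 m/s
5.400 h → 19440 s
d = v × t = 25.9293 × 19440 = 504066 m
7016 mm/in³ → 428142 m/m³
V = d / (distance per unit fuel) = 504066 / 428142 = 1.17733 m³
In ft³: 1.17733 / 0.0283168 = 41.5771 ft³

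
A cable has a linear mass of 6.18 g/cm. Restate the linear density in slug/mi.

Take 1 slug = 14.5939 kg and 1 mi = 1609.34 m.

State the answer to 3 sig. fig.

68.1 slug/mi

6.18 g/cm × 0.001 kg/g ÷ 0.01 m/cm = 0.618 kg/m
0.618 kg/m ÷ 14.5939 kg/slug × 1609.34 m/mi = 68.1499 slug/mi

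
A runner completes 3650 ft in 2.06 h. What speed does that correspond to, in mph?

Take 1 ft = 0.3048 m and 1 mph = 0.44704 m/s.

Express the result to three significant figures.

3650 ft × 0.3048 → 1112.52 m
2.06 h × 3600 → 7416 s
v = d / t = 1112.52 m / 7416 s = 0.150016 m/s
0.150016 m/s ÷ (0.44704 m/s/mph) = 0.335576 mph

0.336 mph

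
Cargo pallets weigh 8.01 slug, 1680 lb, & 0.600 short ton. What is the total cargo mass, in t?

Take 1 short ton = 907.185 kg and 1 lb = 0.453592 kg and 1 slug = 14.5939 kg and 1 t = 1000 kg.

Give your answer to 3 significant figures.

1.42 t

8.01 slug × 14.5939 = 116.897 kg
1680 lb × 0.453592 = 762.035 kg
0.600 short ton × 907.185 = 544.311 kg
Sum: 116.897 + 762.035 + 544.311 = 1423.24 kg
In t: 1423.24 / 1000 = 1.42324 t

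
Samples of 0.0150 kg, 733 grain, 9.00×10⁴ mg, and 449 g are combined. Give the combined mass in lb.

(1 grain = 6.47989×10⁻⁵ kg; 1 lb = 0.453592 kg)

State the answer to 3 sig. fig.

1.33 lb

0.0150 kg (already kg)
733 grain × 6.47989×10⁻⁵ → 0.0474976 kg
9.00×10⁴ mg × 10⁻⁶ → 0.09 kg
449 g × 0.001 → 0.449 kg
Combined: 0.015 + 0.0474976 + 0.09 + 0.449 = 0.601498 kg
In lb: 0.601498 / 0.453592 = 1.32608 lb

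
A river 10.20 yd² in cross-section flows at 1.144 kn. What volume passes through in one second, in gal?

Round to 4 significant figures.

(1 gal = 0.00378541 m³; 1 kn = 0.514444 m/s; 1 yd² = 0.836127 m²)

1.144 kn × 0.514444 = 0.588524 m/s
10.20 yd² × 0.836127 = 8.5285 m²
V = v × A × t = 0.588524 m/s × 8.5285 m² × 1 s = 5.01923 m³
5.01923 m³ ÷ (0.00378541 m³/gal) = 1325.94 gal

1326 gal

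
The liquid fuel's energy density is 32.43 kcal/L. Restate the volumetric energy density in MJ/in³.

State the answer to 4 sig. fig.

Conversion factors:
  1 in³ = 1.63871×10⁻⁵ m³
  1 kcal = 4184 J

32.43 kcal/L × 4184 J/kcal ÷ 0.001 m³/L = 1.35687×10⁸ J/m³
1.35687×10⁸ J/m³ ÷ 1000000 J/MJ × 1.63871×10⁻⁵ m³/in³ = 0.00222352 MJ/in³

0.002224 MJ/in³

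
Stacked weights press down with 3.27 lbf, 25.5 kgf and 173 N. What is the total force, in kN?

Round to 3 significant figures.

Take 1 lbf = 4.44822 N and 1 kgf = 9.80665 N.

0.438 kN

3.27 lbf × 4.44822 = 14.5457 N
25.5 kgf × 9.80665 = 250.07 N
173 N (already N)
Combined: 14.5457 + 250.07 + 173 = 437.616 N
In kN: 437.616 / 1000 = 0.437616 kN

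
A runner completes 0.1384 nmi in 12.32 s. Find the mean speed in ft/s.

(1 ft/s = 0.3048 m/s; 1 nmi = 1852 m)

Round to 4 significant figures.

68.26 ft/s

0.1384 nmi × 1852 → 256.317 m
v = d / t = 256.317 m / 12.32 s = 20.805 m/s
20.805 m/s ÷ (0.3048 m/s/ft/s) = 68.2579 ft/s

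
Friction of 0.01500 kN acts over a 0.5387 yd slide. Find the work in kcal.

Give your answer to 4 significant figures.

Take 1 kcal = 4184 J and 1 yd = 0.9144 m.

0.001766 kcal

0.01500 kN × 1000 → 15 N
0.5387 yd × 0.9144 → 0.492587 m
W = F × d = 15 N × 0.492587 m = 7.3888 J
7.3888 J ÷ (4184 J/kcal) = 0.00176597 kcal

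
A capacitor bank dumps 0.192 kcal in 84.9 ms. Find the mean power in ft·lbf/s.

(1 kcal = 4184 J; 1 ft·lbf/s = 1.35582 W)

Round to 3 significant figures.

0.192 kcal × 4184 → 803.328 J
84.9 ms × 0.001 → 0.0849 s
P = E / t = 803.328 J / 0.0849 s = 9462.05 W
9462.05 W ÷ (1.35582 W/ft·lbf/s) = 6978.84 ft·lbf/s

6980 ft·lbf/s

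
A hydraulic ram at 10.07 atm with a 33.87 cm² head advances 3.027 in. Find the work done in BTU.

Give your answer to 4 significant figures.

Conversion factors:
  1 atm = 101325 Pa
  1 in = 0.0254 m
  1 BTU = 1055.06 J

0.2518 BTU

10.07 atm → 1.02034×10⁶ Pa
33.87 cm² → 0.003387 m²
F = P × A = 1.02034×10⁶ × 0.003387 = 3455.89 N
3.027 in → 0.0768858 m
W = F × d = 3455.89 × 0.0768858 = 265.709 J
In BTU: 265.709 / 1055.06 = 0.251843 BTU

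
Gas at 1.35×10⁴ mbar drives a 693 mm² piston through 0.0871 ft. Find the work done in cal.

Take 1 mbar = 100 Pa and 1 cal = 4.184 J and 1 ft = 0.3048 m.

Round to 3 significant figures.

5.94 cal

1.35×10⁴ mbar → 1.35×10⁶ Pa
693 mm² → 6.93×10⁻⁴ m²
F = P × A = 1.35×10⁶ × 6.93×10⁻⁴ = 935.55 N
0.0871 ft → 0.0265481 m
W = F × d = 935.55 × 0.0265481 = 24.8371 J
In cal: 24.8371 / 4.184 = 5.93621 cal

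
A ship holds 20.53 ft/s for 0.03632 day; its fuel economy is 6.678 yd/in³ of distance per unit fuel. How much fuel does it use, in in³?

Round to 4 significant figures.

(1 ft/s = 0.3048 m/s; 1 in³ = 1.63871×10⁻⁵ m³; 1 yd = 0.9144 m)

3216 in³

20.53 ft/s → 6.25754 m/s
0.03632 day → 3138.05 s
d = v × t = 6.25754 × 3138.05 = 19636.5 m
6.678 yd/in³ → 372632 m/m³
V = d / (distance per unit fuel) = 19636.5 / 372632 = 0.0526968 m³
In in³: 0.0526968 / 1.63871×10⁻⁵ = 3215.75 in³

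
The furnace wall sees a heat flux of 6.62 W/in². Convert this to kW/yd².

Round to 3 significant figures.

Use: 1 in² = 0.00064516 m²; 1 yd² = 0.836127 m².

8.58 kW/yd²

6.62 W/in² ÷ 0.00064516 m²/in² = 10261 W/m²
10261 W/m² ÷ 1000 W/kW × 0.836127 m²/yd² = 8.5795 kW/yd²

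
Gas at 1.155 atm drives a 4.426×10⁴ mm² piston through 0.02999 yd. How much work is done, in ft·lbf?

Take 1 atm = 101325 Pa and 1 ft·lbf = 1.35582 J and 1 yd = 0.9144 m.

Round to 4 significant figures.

104.8 ft·lbf

1.155 atm → 117030 Pa
4.426×10⁴ mm² → 0.04426 m²
F = P × A = 117030 × 0.04426 = 5179.75 N
0.02999 yd → 0.0274229 m
W = F × d = 5179.75 × 0.0274229 = 142.044 J
In ft·lbf: 142.044 / 1.35582 = 104.766 ft·lbf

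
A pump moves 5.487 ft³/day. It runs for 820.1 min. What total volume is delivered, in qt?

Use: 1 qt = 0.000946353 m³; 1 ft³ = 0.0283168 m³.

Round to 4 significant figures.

5.487 ft³/day → 1.79831×10⁻⁶ m³/s
820.1 min → 49206 s
V = Q × t = 1.79831×10⁻⁶ × 49206 = 0.0884876 m³
In qt: 0.0884876 / 0.000946353 = 93.5038 qt

93.50 qt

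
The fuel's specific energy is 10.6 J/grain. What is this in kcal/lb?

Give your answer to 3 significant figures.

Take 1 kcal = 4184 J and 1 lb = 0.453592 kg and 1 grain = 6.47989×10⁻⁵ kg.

10.6 J/grain ÷ 6.47989×10⁻⁵ kg/grain = 163583 J/kg
163583 J/kg ÷ 4184 J/kcal × 0.453592 kg/lb = 17.7342 kcal/lb

17.7 kcal/lb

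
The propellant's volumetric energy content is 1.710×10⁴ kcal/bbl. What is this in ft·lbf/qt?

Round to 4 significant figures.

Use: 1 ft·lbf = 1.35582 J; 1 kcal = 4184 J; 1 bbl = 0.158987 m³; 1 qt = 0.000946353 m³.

3.141×10⁵ ft·lbf/qt

1.710×10⁴ kcal/bbl × 4184 J/kcal ÷ 0.158987 m³/bbl = 4.50014×10⁸ J/m³
4.50014×10⁸ J/m³ ÷ 1.35582 J/ft·lbf × 0.000946353 m³/qt = 314107 ft·lbf/qt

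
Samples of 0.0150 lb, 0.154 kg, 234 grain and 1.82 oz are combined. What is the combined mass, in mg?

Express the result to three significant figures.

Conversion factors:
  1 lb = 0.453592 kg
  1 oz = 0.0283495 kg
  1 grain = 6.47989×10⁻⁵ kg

0.0150 lb × 0.453592 → 0.00680388 kg
0.154 kg (already kg)
234 grain × 6.47989×10⁻⁵ → 0.0151629 kg
1.82 oz × 0.0283495 → 0.0515961 kg
Combined: 0.00680388 + 0.154 + 0.0151629 + 0.0515961 = 0.227563 kg
In mg: 0.227563 / 10⁻⁶ = 227563 mg

2.28×10⁵ mg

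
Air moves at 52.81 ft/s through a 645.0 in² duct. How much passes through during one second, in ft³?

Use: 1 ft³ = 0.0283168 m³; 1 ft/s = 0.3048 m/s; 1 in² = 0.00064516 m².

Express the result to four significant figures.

236.5 ft³

52.81 ft/s × 0.3048 = 16.0965 m/s
645.0 in² × 0.00064516 = 0.416128 m²
V = v × A × t = 16.0965 m/s × 0.416128 m² × 1 s = 6.6982 m³
6.6982 m³ ÷ (0.0283168 m³/ft³) = 236.545 ft³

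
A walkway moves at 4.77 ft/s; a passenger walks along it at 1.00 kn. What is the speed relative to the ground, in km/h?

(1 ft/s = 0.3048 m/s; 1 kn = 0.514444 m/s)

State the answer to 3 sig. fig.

7.09 km/h

4.77 ft/s × 0.3048 = 1.4539 m/s
1.00 kn × 0.514444 = 0.514444 m/s
Sum: 1.4539 + 0.514444 = 1.96834 m/s
In km/h: 1.96834 / (1/3.6) = 7.08602 km/h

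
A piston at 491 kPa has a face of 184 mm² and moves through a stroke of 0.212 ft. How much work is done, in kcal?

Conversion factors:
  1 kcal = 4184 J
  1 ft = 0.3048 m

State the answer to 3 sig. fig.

0.00140 kcal

491 kPa → 491000 Pa
184 mm² → 1.84×10⁻⁴ m²
F = P × A = 491000 × 1.84×10⁻⁴ = 90.344 N
0.212 ft → 0.0646176 m
W = F × d = 90.344 × 0.0646176 = 5.83781 J
In kcal: 5.83781 / 4184 = 0.00139527 kcal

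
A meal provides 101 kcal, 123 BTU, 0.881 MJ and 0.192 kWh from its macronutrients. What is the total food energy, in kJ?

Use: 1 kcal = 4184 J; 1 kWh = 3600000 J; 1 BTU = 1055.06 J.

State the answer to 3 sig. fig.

101 kcal × 4184 → 422584 J
123 BTU × 1055.06 → 129772 J
0.881 MJ × 1000000 → 881000 J
0.192 kWh × 3600000 → 691200 J
Sum: 422584 + 129772 + 881000 + 691200 = 2.12456×10⁶ J
In kJ: 2.12456×10⁶ / 1000 = 2124.56 kJ

2120 kJ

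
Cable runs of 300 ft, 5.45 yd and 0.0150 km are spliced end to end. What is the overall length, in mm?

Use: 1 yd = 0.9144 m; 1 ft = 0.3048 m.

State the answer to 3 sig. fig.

300 ft × 0.3048 = 91.44 m
5.45 yd × 0.9144 = 4.98348 m
0.0150 km × 1000 = 15 m
Total: 91.44 + 4.98348 + 15 = 111.423 m
In mm: 111.423 / 0.001 = 111423 mm

1.11×10⁵ mm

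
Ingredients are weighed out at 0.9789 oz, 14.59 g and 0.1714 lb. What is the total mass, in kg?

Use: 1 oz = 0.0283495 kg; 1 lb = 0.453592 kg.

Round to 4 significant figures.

0.9789 oz × 0.0283495 → 0.0277513 kg
14.59 g × 0.001 → 0.01459 kg
0.1714 lb × 0.453592 → 0.0777457 kg
Sum: 0.0277513 + 0.01459 + 0.0777457 = 0.120087 kg

0.1201 kg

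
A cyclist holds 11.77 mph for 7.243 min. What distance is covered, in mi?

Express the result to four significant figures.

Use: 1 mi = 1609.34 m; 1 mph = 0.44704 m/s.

1.421 mi

11.77 mph × 0.44704 = 5.26166 m/s
7.243 min × 60 = 434.58 s
d = v × t = 5.26166 m/s × 434.58 s = 2286.61 m
2286.61 m ÷ (1609.34 m/mi) = 1.42084 mi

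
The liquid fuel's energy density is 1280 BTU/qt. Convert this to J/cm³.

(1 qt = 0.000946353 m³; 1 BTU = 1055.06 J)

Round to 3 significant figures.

1430 J/cm³

1280 BTU/qt × 1055.06 J/BTU ÷ 0.000946353 m³/qt = 1.42703×10⁹ J/m³
1.42703×10⁹ J/m³ × 10⁻⁶ m³/cm³ = 1427.03 J/cm³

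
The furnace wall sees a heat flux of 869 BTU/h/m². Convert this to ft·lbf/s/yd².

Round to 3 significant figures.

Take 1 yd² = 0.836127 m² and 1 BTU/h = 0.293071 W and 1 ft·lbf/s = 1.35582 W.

869 BTU/h/m² × 0.293071 W/BTU/h = 254.679 W/m²
254.679 W/m² ÷ 1.35582 W/ft·lbf/s × 0.836127 m²/yd² = 157.059 ft·lbf/s/yd²

157 ft·lbf/s/yd²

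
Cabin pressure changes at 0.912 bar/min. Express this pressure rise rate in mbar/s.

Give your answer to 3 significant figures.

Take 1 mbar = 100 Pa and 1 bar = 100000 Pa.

0.912 bar/min × 100000 Pa/bar ÷ 60 s/min = 1520 Pa/s
1520 Pa/s ÷ 100 Pa/mbar = 15.2 mbar/s

15.2 mbar/s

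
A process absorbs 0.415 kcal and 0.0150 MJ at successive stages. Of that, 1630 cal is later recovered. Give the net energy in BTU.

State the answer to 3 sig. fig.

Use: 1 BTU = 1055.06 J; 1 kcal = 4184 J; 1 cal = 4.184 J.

0.415 kcal × 4184 = 1736.36 J
0.0150 MJ × 1000000 = 15000 J
1630 cal × 4.184 = 6819.92 J
Sum: 1736.36 + 15000 − 6819.92 = 9916.44 J
In BTU: 9916.44 / 1055.06 = 9.39893 BTU

9.40 BTU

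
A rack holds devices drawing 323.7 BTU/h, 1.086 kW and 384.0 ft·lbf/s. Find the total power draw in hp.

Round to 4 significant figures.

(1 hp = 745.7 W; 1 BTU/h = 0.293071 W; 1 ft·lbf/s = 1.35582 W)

323.7 BTU/h × 0.293071 = 94.8671 W
1.086 kW × 1000 = 1086 W
384.0 ft·lbf/s × 1.35582 = 520.635 W
Total: 94.8671 + 1086 + 520.635 = 1701.5 W
In hp: 1701.5 / 745.7 = 2.28175 hp

2.282 hp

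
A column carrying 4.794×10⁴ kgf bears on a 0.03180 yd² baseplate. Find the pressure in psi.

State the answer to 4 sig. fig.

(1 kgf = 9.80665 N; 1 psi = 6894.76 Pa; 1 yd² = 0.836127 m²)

4.794×10⁴ kgf × 9.80665 → 470131 N
0.03180 yd² × 0.836127 → 0.0265888 m²
P = F / A = 470131 N / 0.0265888 m² = 1.76815×10⁷ Pa
1.76815×10⁷ Pa ÷ (6894.76 Pa/psi) = 2564.48 psi

2564 psi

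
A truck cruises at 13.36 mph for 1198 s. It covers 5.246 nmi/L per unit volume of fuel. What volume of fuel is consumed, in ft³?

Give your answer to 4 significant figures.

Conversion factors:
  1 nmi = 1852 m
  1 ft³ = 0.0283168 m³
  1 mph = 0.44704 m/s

13.36 mph → 5.97245 m/s
d = v × t = 5.97245 × 1198 = 7155 m
5.246 nmi/L → 9.71559×10⁶ m/m³
V = d / (distance per unit fuel) = 7155 / 9.71559×10⁶ = 7.36445×10⁻⁴ m³
In ft³: 7.36445×10⁻⁴ / 0.0283168 = 0.0260074 ft³

0.02601 ft³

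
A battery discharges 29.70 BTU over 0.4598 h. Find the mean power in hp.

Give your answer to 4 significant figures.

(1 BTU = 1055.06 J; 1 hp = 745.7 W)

0.02539 hp

29.70 BTU × 1055.06 → 31335.3 J
0.4598 h × 3600 → 1655.28 s
P = E / t = 31335.3 J / 1655.28 s = 18.9305 W
18.9305 W ÷ (745.7 W/hp) = 0.0253862 hp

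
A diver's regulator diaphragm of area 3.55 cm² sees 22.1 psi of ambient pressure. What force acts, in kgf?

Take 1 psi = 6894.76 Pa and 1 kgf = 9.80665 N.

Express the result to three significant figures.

22.1 psi × 6894.76 = 152374 Pa
3.55 cm² × 0.0001 = 3.55×10⁻⁴ m²
F = P × A = 152374 Pa × 3.55×10⁻⁴ m² = 54.0928 N
54.0928 N ÷ (9.80665 N/kgf) = 5.51593 kgf

5.52 kgf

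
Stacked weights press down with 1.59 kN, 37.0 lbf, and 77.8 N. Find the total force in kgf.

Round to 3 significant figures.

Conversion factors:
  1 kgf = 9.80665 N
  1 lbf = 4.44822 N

1.59 kN × 1000 = 1590 N
37.0 lbf × 4.44822 = 164.584 N
77.8 N (already N)
Sum: 1590 + 164.584 + 77.8 = 1832.38 N
In kgf: 1832.38 / 9.80665 = 186.851 kgf

187 kgf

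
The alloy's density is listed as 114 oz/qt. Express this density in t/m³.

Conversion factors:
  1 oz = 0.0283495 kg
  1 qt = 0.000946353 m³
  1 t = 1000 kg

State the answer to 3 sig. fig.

114 oz/qt × 0.0283495 kg/oz ÷ 0.000946353 m³/qt = 3415.05 kg/m³
3415.05 kg/m³ ÷ 1000 kg/t = 3.41505 t/m³

3.42 t/m³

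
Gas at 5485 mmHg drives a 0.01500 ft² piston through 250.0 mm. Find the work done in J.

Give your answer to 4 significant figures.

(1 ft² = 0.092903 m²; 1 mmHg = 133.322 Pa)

254.8 J

5485 mmHg → 731271 Pa
0.01500 ft² → 0.00139354 m²
F = P × A = 731271 × 0.00139354 = 1019.06 N
250.0 mm → 0.25 m
W = F × d = 1019.06 × 0.25 = 254.765 J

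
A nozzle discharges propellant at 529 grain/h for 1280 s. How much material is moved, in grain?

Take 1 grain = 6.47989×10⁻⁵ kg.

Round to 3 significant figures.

529 grain/h → 9.52184×10⁻⁶ kg/s
m = ṁ × t = 9.52184×10⁻⁶ × 1280 = 0.012188 kg
In grain: 0.012188 / 6.47989×10⁻⁵ = 188.09 grain

188 grain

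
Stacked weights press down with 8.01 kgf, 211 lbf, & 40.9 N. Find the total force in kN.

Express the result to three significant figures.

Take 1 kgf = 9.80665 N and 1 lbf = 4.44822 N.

8.01 kgf × 9.80665 = 78.5513 N
211 lbf × 4.44822 = 938.574 N
40.9 N (already N)
Combined: 78.5513 + 938.574 + 40.9 = 1058.03 N
In kN: 1058.03 / 1000 = 1.05803 kN

1.06 kN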